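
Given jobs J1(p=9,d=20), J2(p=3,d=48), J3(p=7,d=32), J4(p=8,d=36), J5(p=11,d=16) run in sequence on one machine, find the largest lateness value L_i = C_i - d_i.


Lateness per job (L = C - d):
  J1: C=9, d=20, L=-11
  J2: C=12, d=48, L=-36
  J3: C=19, d=32, L=-13
  J4: C=27, d=36, L=-9
  J5: C=38, d=16, L=22
Lmax = max(-11, -36, -13, -9, 22)
= 22


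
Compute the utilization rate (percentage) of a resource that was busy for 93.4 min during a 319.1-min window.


Utilization = busy / total × 100
= 93.4 / 319.1 × 100
= 29.3%


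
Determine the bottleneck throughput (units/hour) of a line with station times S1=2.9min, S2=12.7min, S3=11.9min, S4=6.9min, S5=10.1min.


Bottleneck = longest station time
Station times: [2.9, 12.7, 11.9, 6.9, 10.1]
Max = 12.7 min
Rate = 60 / 12.7
= 4.72 units/hour (bottleneck: 12.7min)


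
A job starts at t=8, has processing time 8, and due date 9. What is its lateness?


Completion = 8 + 8 = 16
Lateness = C - d = 16 - 9
= 7


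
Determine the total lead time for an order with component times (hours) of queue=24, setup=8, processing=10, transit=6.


Lead time = queue + setup + processing + transit
= 24 + 8 + 10 + 6
= 48 hours


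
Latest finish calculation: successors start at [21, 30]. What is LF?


LF = min of all successor start times
Successors start at: [21, 30]
LF = min(21, 30)
= 21


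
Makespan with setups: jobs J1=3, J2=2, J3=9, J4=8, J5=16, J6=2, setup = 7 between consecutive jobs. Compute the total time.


Makespan = Σ processing + (n-1) × setup
= (3 + 2 + 9 + 8 + 16 + 2) + (6-1)×7
= 40 + 35
= 75 time units


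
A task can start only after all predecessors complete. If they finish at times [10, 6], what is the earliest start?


ES = max of all predecessor completion times
Predecessors: [10, 6]
ES = max(10, 6)
= 10


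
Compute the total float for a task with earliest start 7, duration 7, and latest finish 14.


EF = ES + duration = 7 + 7 = 14
LS = LF - duration = 14 - 7 = 7
Total Float = LF - EF = 14 - 14
(or LS - ES = 7 - 7)
= 0


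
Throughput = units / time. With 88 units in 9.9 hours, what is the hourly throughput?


Throughput = units / time
= 88 / 9.9
= 8.9 units/hour


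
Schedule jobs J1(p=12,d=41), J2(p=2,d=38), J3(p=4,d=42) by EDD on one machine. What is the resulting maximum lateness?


EDD order: J2 → J1 → J3
Completion and lateness:
  J2: C=2, d=38, L=2-38=-36
  J1: C=14, d=41, L=14-41=-27
  J3: C=18, d=42, L=18-42=-24
Lmax = max(-36, -27, -24)
= -24


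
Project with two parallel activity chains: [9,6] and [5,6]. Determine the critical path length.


Path A: 9 + 6 = 15
Path B: 5 + 6 = 11
Critical path = longest = max(15, 11)
= 15 (Path A)


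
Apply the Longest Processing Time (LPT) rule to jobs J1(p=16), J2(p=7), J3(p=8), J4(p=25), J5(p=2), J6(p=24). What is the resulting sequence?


LPT: sort by longest processing time first
  J4: p=25
  J6: p=24
  J1: p=16
  J3: p=8
  J2: p=7
  J5: p=2
Order: J4 → J6 → J1 → J3 → J2 → J5


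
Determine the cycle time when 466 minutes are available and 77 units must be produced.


Cycle time = available time / demand
= 466 / 77
= 6.05 min/unit


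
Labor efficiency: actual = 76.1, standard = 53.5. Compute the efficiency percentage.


Efficiency = (actual / standard) × 100
= (76.1 / 53.5) × 100
= 142.2%


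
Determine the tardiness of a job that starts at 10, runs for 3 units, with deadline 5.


Completion = start + processing = 10 + 3 = 13
Tardiness = max(0, C - d) = max(0, 13 - 5)
= max(0, 8)
= 8


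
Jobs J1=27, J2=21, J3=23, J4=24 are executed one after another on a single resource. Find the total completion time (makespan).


Sequential makespan: sum all processing times
= 27 + 21 + 23 + 24
= 95 time units


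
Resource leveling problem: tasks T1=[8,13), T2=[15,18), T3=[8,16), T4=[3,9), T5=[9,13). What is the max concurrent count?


Check each time point for overlaps:
  t=8: 3 tasks active (T1, T3, T4)
Max concurrent = 3


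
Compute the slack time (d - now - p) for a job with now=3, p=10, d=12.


Slack = due - current_time - processing
= 12 - 3 - 10
= -1


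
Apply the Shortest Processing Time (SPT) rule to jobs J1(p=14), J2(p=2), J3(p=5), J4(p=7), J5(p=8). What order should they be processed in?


SPT: sort by shortest processing time
  J2: p=2
  J3: p=5
  J4: p=7
  J5: p=8
  J1: p=14
Order: J2 → J3 → J4 → J5 → J1


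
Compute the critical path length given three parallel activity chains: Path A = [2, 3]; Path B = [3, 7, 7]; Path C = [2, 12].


Path A: 2 + 3 = 5
Path B: 3 + 7 + 7 = 17
Path C: 2 + 12 = 14
Critical path = longest = max(5, 17, 14)
= 17 (Path B)


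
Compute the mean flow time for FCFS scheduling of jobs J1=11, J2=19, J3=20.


Completion times:
  J1: completes at 11
  J2: completes at 30
  J3: completes at 50
Sum = 91
Average = 91/3
= 30.33


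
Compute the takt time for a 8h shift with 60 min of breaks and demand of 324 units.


Available = 8×60 - 60 = 420 min
Takt time = 420 / 324
= 1.30 min/unit


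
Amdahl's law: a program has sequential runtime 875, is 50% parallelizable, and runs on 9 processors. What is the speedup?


Amdahl's law: T_p = T × ((1-p) + p/N)
= 875 × ((1-0.5) + 0.5/9)
= 875 × (0.50 + 0.0556)
= 875 × 0.5556
= 486.11
Speedup = 875/486.11
= 1.80×


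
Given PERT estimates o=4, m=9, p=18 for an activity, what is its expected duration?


te = (o + 4m + p) / 6
= (4 + 4×9 + 18) / 6
= (4 + 36 + 18) / 6
= 58 / 6
= 9.67


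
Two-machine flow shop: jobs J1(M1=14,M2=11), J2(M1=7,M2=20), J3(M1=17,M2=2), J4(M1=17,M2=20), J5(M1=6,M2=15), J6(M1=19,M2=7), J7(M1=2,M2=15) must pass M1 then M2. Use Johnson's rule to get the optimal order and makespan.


Johnson's rule:
Group 1 (M1≤M2, sort by M1): ['J7', 'J5', 'J2', 'J4']
Group 2 (M1>M2, sort desc M2): ['J1', 'J6', 'J3']
Sequence: J7 → J5 → J2 → J4 → J1 → J6 → J3
Makespan calculation:
  J7: M1 done=2, M2 done=17
  J5: M1 done=8, M2 done=32
  J2: M1 done=15, M2 done=52
  J4: M1 done=32, M2 done=72
  J1: M1 done=46, M2 done=83
  J6: M1 done=65, M2 done=90
  J3: M1 done=82, M2 done=92
= Sequence: J7 → J5 → J2 → J4 → J1 → J6 → J3, Makespan: 92


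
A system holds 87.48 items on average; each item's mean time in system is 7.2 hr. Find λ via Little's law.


Little's law: L = λW → λ = L / W
= 87.48 / 7.2
= 12.15 per hour


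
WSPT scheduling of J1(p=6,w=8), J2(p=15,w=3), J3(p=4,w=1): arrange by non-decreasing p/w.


WSPT (Smith's rule): sort by p/w ascending
  J1: p/w = 6/8 = 0.750
  J3: p/w = 4/1 = 4.000
  J2: p/w = 15/3 = 5.000
Order: J1 → J3 → J2


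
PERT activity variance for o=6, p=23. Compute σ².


σ² = ((p - o) / 6)² = (p - o)² / 36
= (23 - 6)² / 36
= 17² / 36
= 289 / 36
= 8.0278


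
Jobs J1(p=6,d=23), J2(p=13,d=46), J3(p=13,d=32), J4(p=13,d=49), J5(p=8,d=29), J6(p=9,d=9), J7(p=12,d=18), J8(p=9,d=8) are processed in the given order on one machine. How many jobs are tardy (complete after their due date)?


Completion vs due date:
  J1: C=6, d=23 → on time
  J2: C=19, d=46 → on time
  J3: C=32, d=32 → on time
  J4: C=45, d=49 → on time
  J5: C=53, d=29 → TARDY
  J6: C=62, d=9 → TARDY
  J7: C=74, d=18 → TARDY
  J8: C=83, d=8 → TARDY
Tardy jobs: J5, J6, J7, J8
Count = 4


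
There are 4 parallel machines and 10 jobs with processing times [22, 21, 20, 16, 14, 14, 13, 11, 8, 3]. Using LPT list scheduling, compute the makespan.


Jobs (LPT sorted): [22, 21, 20, 16, 14, 14, 13, 11, 8, 3]
Machines: 4
  J=22 → Machine 1 (load: 0+22=22)
  J=21 → Machine 2 (load: 0+21=21)
  J=20 → Machine 3 (load: 0+20=20)
  J=16 → Machine 4 (load: 0+16=16)
  J=14 → Machine 4 (load: 16+14=30)
  J=14 → Machine 3 (load: 20+14=34)
  J=13 → Machine 2 (load: 21+13=34)
  J=11 → Machine 1 (load: 22+11=33)
  J=8 → Machine 4 (load: 30+8=38)
  J=3 → Machine 1 (load: 33+3=36)
Machine loads: [36, 34, 34, 38]
Makespan = max = 38 time units


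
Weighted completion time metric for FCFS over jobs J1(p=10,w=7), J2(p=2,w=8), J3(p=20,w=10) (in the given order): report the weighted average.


Completion times:
  J1: C=10, w×C=7×10=70
  J2: C=12, w×C=8×12=96
  J3: C=32, w×C=10×32=320
Sum w×C = 486
Sum w = 25
Weighted avg = 486/25
= 19.44


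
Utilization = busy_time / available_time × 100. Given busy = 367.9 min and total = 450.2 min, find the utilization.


Utilization = busy / total × 100
= 367.9 / 450.2 × 100
= 81.7%


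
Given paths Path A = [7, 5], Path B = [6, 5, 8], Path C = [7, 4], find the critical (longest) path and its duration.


Path A: 7 + 5 = 12
Path B: 6 + 5 + 8 = 19
Path C: 7 + 4 = 11
Critical path = longest = max(12, 19, 11)
= 19 (Path B)


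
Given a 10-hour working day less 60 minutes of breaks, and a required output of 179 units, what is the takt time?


Available = 10×60 - 60 = 540 min
Takt time = 540 / 179
= 3.02 min/unit


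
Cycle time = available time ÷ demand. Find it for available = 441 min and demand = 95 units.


Cycle time = available time / demand
= 441 / 95
= 4.64 min/unit


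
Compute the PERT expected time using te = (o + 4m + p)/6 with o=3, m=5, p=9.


te = (o + 4m + p) / 6
= (3 + 4×5 + 9) / 6
= (3 + 20 + 9) / 6
= 32 / 6
= 5.33


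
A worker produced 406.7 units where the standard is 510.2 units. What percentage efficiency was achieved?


Efficiency = (actual / standard) × 100
= (406.7 / 510.2) × 100
= 79.7%


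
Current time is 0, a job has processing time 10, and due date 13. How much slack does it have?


Slack = due - current_time - processing
= 13 - 0 - 10
= 3


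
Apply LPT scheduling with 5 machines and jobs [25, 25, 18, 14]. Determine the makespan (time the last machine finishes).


Jobs (LPT sorted): [25, 25, 18, 14]
Machines: 5
  J=25 → Machine 1 (load: 0+25=25)
  J=25 → Machine 2 (load: 0+25=25)
  J=18 → Machine 3 (load: 0+18=18)
  J=14 → Machine 4 (load: 0+14=14)
Machine loads: [25, 25, 18, 14, 0]
Makespan = max = 25 time units


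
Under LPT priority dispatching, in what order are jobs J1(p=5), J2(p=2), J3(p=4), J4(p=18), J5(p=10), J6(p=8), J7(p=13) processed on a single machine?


LPT: sort by longest processing time first
  J4: p=18
  J7: p=13
  J5: p=10
  J6: p=8
  J1: p=5
  J3: p=4
  J2: p=2
Order: J4 → J7 → J5 → J6 → J1 → J3 → J2


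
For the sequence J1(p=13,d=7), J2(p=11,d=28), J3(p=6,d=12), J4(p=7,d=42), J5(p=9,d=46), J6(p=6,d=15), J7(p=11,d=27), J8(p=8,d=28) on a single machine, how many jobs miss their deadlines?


Completion vs due date:
  J1: C=13, d=7 → TARDY
  J2: C=24, d=28 → on time
  J3: C=30, d=12 → TARDY
  J4: C=37, d=42 → on time
  J5: C=46, d=46 → on time
  J6: C=52, d=15 → TARDY
  J7: C=63, d=27 → TARDY
  J8: C=71, d=28 → TARDY
Tardy jobs: J1, J3, J6, J7, J8
Count = 5


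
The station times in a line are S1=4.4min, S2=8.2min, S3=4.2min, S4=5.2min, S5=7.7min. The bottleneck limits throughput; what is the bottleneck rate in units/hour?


Bottleneck = longest station time
Station times: [4.4, 8.2, 4.2, 5.2, 7.7]
Max = 8.2 min
Rate = 60 / 8.2
= 7.32 units/hour (bottleneck: 8.2min)


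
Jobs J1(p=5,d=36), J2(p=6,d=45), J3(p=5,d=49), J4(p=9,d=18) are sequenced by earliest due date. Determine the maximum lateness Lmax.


EDD order: J4 → J1 → J2 → J3
Completion and lateness:
  J4: C=9, d=18, L=9-18=-9
  J1: C=14, d=36, L=14-36=-22
  J2: C=20, d=45, L=20-45=-25
  J3: C=25, d=49, L=25-49=-24
Lmax = max(-9, -22, -25, -24)
= -9


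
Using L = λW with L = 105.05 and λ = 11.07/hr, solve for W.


Little's law: L = λW → W = L / λ
= 105.05 / 11.07
= 9.49 hours


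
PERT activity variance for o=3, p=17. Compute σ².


σ² = ((p - o) / 6)² = (p - o)² / 36
= (17 - 3)² / 36
= 14² / 36
= 196 / 36
= 5.4444


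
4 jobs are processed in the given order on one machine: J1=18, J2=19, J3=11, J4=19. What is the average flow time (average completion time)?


Completion times:
  J1: completes at 18
  J2: completes at 37
  J3: completes at 48
  J4: completes at 67
Sum = 170
Average = 170/4
= 42.50


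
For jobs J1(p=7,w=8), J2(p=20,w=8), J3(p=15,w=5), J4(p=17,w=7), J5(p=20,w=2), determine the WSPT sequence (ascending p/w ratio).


WSPT (Smith's rule): sort by p/w ascending
  J1: p/w = 7/8 = 0.875
  J4: p/w = 17/7 = 2.429
  J2: p/w = 20/8 = 2.500
  J3: p/w = 15/5 = 3.000
  J5: p/w = 20/2 = 10.000
Order: J1 → J4 → J2 → J3 → J5


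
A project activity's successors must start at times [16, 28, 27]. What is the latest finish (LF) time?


LF = min of all successor start times
Successors start at: [16, 28, 27]
LF = min(16, 28, 27)
= 16


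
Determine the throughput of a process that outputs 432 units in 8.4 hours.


Throughput = units / time
= 432 / 8.4
= 51.4 units/hour


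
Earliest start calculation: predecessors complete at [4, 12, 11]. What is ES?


ES = max of all predecessor completion times
Predecessors: [4, 12, 11]
ES = max(4, 12, 11)
= 12


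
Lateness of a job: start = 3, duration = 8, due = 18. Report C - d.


Completion = 3 + 8 = 11
Lateness = C - d = 11 - 18
= -7


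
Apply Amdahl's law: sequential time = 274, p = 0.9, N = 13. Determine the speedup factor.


Amdahl's law: T_p = T × ((1-p) + p/N)
= 274 × ((1-0.9) + 0.9/13)
= 274 × (0.10 + 0.0692)
= 274 × 0.1692
= 46.37
Speedup = 274/46.37
= 5.91×


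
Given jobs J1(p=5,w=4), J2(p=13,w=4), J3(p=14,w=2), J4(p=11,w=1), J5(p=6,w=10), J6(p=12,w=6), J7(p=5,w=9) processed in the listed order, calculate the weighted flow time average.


Completion times:
  J1: C=5, w×C=4×5=20
  J2: C=18, w×C=4×18=72
  J3: C=32, w×C=2×32=64
  J4: C=43, w×C=1×43=43
  J5: C=49, w×C=10×49=490
  J6: C=61, w×C=6×61=366
  J7: C=66, w×C=9×66=594
Sum w×C = 1649
Sum w = 36
Weighted avg = 1649/36
= 45.81


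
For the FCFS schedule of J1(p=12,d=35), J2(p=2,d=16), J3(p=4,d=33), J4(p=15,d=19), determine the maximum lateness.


Lateness per job (L = C - d):
  J1: C=12, d=35, L=-23
  J2: C=14, d=16, L=-2
  J3: C=18, d=33, L=-15
  J4: C=33, d=19, L=14
Lmax = max(-23, -2, -15, 14)
= 14


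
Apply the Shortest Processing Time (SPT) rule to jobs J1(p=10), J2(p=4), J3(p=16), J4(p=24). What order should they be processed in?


SPT: sort by shortest processing time
  J2: p=4
  J1: p=10
  J3: p=16
  J4: p=24
Order: J2 → J1 → J3 → J4


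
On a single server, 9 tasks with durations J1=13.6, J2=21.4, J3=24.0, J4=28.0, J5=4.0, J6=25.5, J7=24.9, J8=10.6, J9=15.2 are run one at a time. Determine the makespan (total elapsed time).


Sequential makespan: sum all processing times
= 13.6 + 21.4 + 24.0 + 28.0 + 4.0 + 25.5 + 24.9 + 10.6 + 15.2
= 167.2 time units


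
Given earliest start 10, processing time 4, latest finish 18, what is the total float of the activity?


EF = ES + duration = 10 + 4 = 14
LS = LF - duration = 18 - 4 = 14
Total Float = LF - EF = 18 - 14
(or LS - ES = 14 - 10)
= 4


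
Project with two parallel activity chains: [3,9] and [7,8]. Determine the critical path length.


Path A: 3 + 9 = 12
Path B: 7 + 8 = 15
Critical path = longest = max(12, 15)
= 15 (Path B)


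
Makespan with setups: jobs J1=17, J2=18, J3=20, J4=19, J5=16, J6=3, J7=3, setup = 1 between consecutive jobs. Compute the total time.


Makespan = Σ processing + (n-1) × setup
= (17 + 18 + 20 + 19 + 16 + 3 + 3) + (7-1)×1
= 96 + 6
= 102 time units


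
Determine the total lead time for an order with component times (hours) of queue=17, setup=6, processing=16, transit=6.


Lead time = queue + setup + processing + transit
= 17 + 6 + 16 + 6
= 45 hours


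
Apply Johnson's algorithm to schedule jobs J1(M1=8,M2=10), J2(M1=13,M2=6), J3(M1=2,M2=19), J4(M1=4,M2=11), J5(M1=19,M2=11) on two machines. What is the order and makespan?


Johnson's rule:
Group 1 (M1≤M2, sort by M1): ['J3', 'J4', 'J1']
Group 2 (M1>M2, sort desc M2): ['J5', 'J2']
Sequence: J3 → J4 → J1 → J5 → J2
Makespan calculation:
  J3: M1 done=2, M2 done=21
  J4: M1 done=6, M2 done=32
  J1: M1 done=14, M2 done=42
  J5: M1 done=33, M2 done=53
  J2: M1 done=46, M2 done=59
= Sequence: J3 → J4 → J1 → J5 → J2, Makespan: 59


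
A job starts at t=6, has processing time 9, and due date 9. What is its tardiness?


Completion = start + processing = 6 + 9 = 15
Tardiness = max(0, C - d) = max(0, 15 - 9)
= max(0, 6)
= 6


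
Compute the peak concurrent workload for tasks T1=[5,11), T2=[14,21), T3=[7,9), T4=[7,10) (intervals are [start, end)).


Check each time point for overlaps:
  t=7: 3 tasks active (T1, T3, T4)
Max concurrent = 3


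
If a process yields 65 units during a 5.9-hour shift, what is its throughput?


Throughput = units / time
= 65 / 5.9
= 11.0 units/hour


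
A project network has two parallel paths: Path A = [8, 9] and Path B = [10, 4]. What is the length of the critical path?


Path A: 8 + 9 = 17
Path B: 10 + 4 = 14
Critical path = longest = max(17, 14)
= 17 (Path A)


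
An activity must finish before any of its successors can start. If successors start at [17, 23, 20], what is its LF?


LF = min of all successor start times
Successors start at: [17, 23, 20]
LF = min(17, 23, 20)
= 17


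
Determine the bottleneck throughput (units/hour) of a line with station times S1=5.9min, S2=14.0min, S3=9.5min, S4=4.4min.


Bottleneck = longest station time
Station times: [5.9, 14.0, 9.5, 4.4]
Max = 14.0 min
Rate = 60 / 14.0
= 4.29 units/hour (bottleneck: 14.0min)


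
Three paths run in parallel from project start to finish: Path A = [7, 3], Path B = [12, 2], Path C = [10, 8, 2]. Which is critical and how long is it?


Path A: 7 + 3 = 10
Path B: 12 + 2 = 14
Path C: 10 + 8 + 2 = 20
Critical path = longest = max(10, 14, 20)
= 20 (Path C)


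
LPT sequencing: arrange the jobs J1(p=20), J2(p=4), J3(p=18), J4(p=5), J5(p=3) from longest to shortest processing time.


LPT: sort by longest processing time first
  J1: p=20
  J3: p=18
  J4: p=5
  J2: p=4
  J5: p=3
Order: J1 → J3 → J4 → J2 → J5


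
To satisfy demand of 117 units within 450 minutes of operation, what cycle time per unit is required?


Cycle time = available time / demand
= 450 / 117
= 3.85 min/unit


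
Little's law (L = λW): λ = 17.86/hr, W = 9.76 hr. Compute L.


Little's law: L = λ × W
= 17.86 × 9.76
= 174.31


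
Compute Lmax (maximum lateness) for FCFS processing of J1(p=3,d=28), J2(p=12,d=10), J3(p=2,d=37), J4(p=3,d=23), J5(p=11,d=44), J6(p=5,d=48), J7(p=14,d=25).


Lateness per job (L = C - d):
  J1: C=3, d=28, L=-25
  J2: C=15, d=10, L=5
  J3: C=17, d=37, L=-20
  J4: C=20, d=23, L=-3
  J5: C=31, d=44, L=-13
  J6: C=36, d=48, L=-12
  J7: C=50, d=25, L=25
Lmax = max(-25, 5, -20, -3, -13, -12, 25)
= 25


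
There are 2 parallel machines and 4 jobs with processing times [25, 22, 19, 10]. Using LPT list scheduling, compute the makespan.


Jobs (LPT sorted): [25, 22, 19, 10]
Machines: 2
  J=25 → Machine 1 (load: 0+25=25)
  J=22 → Machine 2 (load: 0+22=22)
  J=19 → Machine 2 (load: 22+19=41)
  J=10 → Machine 1 (load: 25+10=35)
Machine loads: [35, 41]
Makespan = max = 41 time units


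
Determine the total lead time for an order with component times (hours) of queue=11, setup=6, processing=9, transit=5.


Lead time = queue + setup + processing + transit
= 11 + 6 + 9 + 5
= 31 hours


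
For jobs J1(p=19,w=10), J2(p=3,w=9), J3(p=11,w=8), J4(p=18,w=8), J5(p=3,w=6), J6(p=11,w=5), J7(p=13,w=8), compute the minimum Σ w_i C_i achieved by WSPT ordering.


WSPT order (by p/w): J2 → J5 → J3 → J7 → J1 → J6 → J4
  J2: C=3, w·C=9×3=27
  J5: C=6, w·C=6×6=36
  J3: C=17, w·C=8×17=136
  J7: C=30, w·C=8×30=240
  J1: C=49, w·C=10×49=490
  J6: C=60, w·C=5×60=300
  J4: C=78, w·C=8×78=624
Σ w·C = 1853
= 1853


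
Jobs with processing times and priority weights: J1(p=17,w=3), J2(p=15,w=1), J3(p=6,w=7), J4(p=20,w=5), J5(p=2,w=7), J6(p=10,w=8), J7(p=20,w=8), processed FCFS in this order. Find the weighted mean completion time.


Completion times:
  J1: C=17, w×C=3×17=51
  J2: C=32, w×C=1×32=32
  J3: C=38, w×C=7×38=266
  J4: C=58, w×C=5×58=290
  J5: C=60, w×C=7×60=420
  J6: C=70, w×C=8×70=560
  J7: C=90, w×C=8×90=720
Sum w×C = 2339
Sum w = 39
Weighted avg = 2339/39
= 59.97


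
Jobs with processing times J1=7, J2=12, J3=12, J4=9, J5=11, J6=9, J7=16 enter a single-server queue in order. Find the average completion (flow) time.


Completion times:
  J1: completes at 7
  J2: completes at 19
  J3: completes at 31
  J4: completes at 40
  J5: completes at 51
  J6: completes at 60
  J7: completes at 76
Sum = 284
Average = 284/7
= 40.57


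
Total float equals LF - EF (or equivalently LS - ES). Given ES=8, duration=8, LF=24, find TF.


EF = ES + duration = 8 + 8 = 16
LS = LF - duration = 24 - 8 = 16
Total Float = LF - EF = 24 - 16
(or LS - ES = 16 - 8)
= 8


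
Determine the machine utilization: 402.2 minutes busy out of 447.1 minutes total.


Utilization = busy / total × 100
= 402.2 / 447.1 × 100
= 90.0%


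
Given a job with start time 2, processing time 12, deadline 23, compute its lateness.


Completion = 2 + 12 = 14
Lateness = C - d = 14 - 23
= -9


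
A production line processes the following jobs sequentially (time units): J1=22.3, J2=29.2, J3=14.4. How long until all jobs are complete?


Sequential makespan: sum all processing times
= 22.3 + 29.2 + 14.4
= 65.9 time units


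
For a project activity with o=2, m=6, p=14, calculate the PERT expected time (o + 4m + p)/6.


te = (o + 4m + p) / 6
= (2 + 4×6 + 14) / 6
= (2 + 24 + 14) / 6
= 40 / 6
= 6.67


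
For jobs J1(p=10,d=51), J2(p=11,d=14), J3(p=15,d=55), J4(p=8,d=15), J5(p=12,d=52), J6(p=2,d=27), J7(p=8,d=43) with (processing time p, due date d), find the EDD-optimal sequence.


EDD: sort by earliest due date
  J2: d=14, p=11
  J4: d=15, p=8
  J6: d=27, p=2
  J7: d=43, p=8
  J1: d=51, p=10
  J5: d=52, p=12
  J3: d=55, p=15
Order: J2 → J4 → J6 → J7 → J1 → J5 → J3


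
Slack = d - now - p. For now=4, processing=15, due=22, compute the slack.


Slack = due - current_time - processing
= 22 - 4 - 15
= 3


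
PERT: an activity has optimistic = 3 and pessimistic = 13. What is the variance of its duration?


σ² = ((p - o) / 6)² = (p - o)² / 36
= (13 - 3)² / 36
= 10² / 36
= 100 / 36
= 2.7778


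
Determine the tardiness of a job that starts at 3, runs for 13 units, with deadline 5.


Completion = start + processing = 3 + 13 = 16
Tardiness = max(0, C - d) = max(0, 16 - 5)
= max(0, 11)
= 11


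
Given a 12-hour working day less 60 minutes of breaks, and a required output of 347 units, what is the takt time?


Available = 12×60 - 60 = 660 min
Takt time = 660 / 347
= 1.90 min/unit


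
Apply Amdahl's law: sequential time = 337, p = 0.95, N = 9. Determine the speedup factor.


Amdahl's law: T_p = T × ((1-p) + p/N)
= 337 × ((1-0.95) + 0.95/9)
= 337 × (0.05 + 0.1056)
= 337 × 0.1556
= 52.42
Speedup = 337/52.42
= 6.43×


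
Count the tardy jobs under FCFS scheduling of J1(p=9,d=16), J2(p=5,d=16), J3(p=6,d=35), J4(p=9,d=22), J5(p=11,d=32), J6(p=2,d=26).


Completion vs due date:
  J1: C=9, d=16 → on time
  J2: C=14, d=16 → on time
  J3: C=20, d=35 → on time
  J4: C=29, d=22 → TARDY
  J5: C=40, d=32 → TARDY
  J6: C=42, d=26 → TARDY
Tardy jobs: J4, J5, J6
Count = 3


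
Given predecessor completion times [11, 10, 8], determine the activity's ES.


ES = max of all predecessor completion times
Predecessors: [11, 10, 8]
ES = max(11, 10, 8)
= 11


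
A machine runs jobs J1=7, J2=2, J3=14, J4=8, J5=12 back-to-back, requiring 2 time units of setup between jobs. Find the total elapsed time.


Makespan = Σ processing + (n-1) × setup
= (7 + 2 + 14 + 8 + 12) + (5-1)×2
= 43 + 8
= 51 time units


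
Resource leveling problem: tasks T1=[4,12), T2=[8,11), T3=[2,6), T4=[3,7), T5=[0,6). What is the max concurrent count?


Check each time point for overlaps:
  t=4: 4 tasks active (T1, T3, T4, T5)
Max concurrent = 4


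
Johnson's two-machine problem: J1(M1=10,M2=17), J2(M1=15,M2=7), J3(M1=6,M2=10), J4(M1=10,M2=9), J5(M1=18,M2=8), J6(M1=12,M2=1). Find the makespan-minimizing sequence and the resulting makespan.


Johnson's rule:
Group 1 (M1≤M2, sort by M1): ['J3', 'J1']
Group 2 (M1>M2, sort desc M2): ['J4', 'J5', 'J2', 'J6']
Sequence: J3 → J1 → J4 → J5 → J2 → J6
Makespan calculation:
  J3: M1 done=6, M2 done=16
  J1: M1 done=16, M2 done=33
  J4: M1 done=26, M2 done=42
  J5: M1 done=44, M2 done=52
  J2: M1 done=59, M2 done=66
  J6: M1 done=71, M2 done=72
= Sequence: J3 → J1 → J4 → J5 → J2 → J6, Makespan: 72


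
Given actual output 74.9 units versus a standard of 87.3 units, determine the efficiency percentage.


Efficiency = (actual / standard) × 100
= (74.9 / 87.3) × 100
= 85.8%


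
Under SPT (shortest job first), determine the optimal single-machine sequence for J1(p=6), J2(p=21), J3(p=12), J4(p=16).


SPT: sort by shortest processing time
  J1: p=6
  J3: p=12
  J4: p=16
  J2: p=21
Order: J1 → J3 → J4 → J2


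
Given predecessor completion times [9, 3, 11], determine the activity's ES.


ES = max of all predecessor completion times
Predecessors: [9, 3, 11]
ES = max(9, 3, 11)
= 11


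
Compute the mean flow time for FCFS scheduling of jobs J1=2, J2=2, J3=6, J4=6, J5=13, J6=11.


Completion times:
  J1: completes at 2
  J2: completes at 4
  J3: completes at 10
  J4: completes at 16
  J5: completes at 29
  J6: completes at 40
Sum = 101
Average = 101/6
= 16.83


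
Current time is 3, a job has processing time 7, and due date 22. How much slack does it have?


Slack = due - current_time - processing
= 22 - 3 - 7
= 12


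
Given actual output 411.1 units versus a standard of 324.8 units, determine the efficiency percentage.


Efficiency = (actual / standard) × 100
= (411.1 / 324.8) × 100
= 126.6%


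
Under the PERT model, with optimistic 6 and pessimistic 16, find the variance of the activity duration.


σ² = ((p - o) / 6)² = (p - o)² / 36
= (16 - 6)² / 36
= 10² / 36
= 100 / 36
= 2.7778


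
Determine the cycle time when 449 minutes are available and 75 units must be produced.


Cycle time = available time / demand
= 449 / 75
= 5.99 min/unit


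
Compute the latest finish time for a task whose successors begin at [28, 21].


LF = min of all successor start times
Successors start at: [28, 21]
LF = min(28, 21)
= 21


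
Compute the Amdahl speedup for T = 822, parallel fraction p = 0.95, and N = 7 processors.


Amdahl's law: T_p = T × ((1-p) + p/N)
= 822 × ((1-0.95) + 0.95/7)
= 822 × (0.05 + 0.1357)
= 822 × 0.1857
= 152.66
Speedup = 822/152.66
= 5.38×


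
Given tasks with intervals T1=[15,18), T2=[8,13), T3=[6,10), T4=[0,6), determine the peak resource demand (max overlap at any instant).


Check each time point for overlaps:
  t=8: 2 tasks active (T2, T3)
Max concurrent = 2


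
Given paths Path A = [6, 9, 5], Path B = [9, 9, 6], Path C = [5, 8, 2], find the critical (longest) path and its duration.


Path A: 6 + 9 + 5 = 20
Path B: 9 + 9 + 6 = 24
Path C: 5 + 8 + 2 = 15
Critical path = longest = max(20, 24, 15)
= 24 (Path B)


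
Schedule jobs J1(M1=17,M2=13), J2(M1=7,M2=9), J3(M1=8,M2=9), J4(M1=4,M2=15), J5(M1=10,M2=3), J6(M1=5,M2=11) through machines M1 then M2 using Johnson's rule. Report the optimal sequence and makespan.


Johnson's rule:
Group 1 (M1≤M2, sort by M1): ['J4', 'J6', 'J2', 'J3']
Group 2 (M1>M2, sort desc M2): ['J1', 'J5']
Sequence: J4 → J6 → J2 → J3 → J1 → J5
Makespan calculation:
  J4: M1 done=4, M2 done=19
  J6: M1 done=9, M2 done=30
  J2: M1 done=16, M2 done=39
  J3: M1 done=24, M2 done=48
  J1: M1 done=41, M2 done=61
  J5: M1 done=51, M2 done=64
= Sequence: J4 → J6 → J2 → J3 → J1 → J5, Makespan: 64


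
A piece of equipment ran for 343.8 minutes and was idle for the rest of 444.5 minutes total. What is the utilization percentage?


Utilization = busy / total × 100
= 343.8 / 444.5 × 100
= 77.3%


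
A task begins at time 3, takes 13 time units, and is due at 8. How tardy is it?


Completion = start + processing = 3 + 13 = 16
Tardiness = max(0, C - d) = max(0, 16 - 8)
= max(0, 8)
= 8


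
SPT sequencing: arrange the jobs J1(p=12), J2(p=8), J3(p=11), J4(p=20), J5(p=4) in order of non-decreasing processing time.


SPT: sort by shortest processing time
  J5: p=4
  J2: p=8
  J3: p=11
  J1: p=12
  J4: p=20
Order: J5 → J2 → J3 → J1 → J4


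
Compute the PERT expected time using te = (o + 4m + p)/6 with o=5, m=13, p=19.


te = (o + 4m + p) / 6
= (5 + 4×13 + 19) / 6
= (5 + 52 + 19) / 6
= 76 / 6
= 12.67


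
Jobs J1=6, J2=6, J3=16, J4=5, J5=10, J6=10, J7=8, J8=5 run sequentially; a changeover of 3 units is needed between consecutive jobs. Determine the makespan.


Makespan = Σ processing + (n-1) × setup
= (6 + 6 + 16 + 5 + 10 + 10 + 8 + 5) + (8-1)×3
= 66 + 21
= 87 time units


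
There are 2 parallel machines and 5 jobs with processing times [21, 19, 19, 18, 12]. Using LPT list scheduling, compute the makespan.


Jobs (LPT sorted): [21, 19, 19, 18, 12]
Machines: 2
  J=21 → Machine 1 (load: 0+21=21)
  J=19 → Machine 2 (load: 0+19=19)
  J=19 → Machine 2 (load: 19+19=38)
  J=18 → Machine 1 (load: 21+18=39)
  J=12 → Machine 2 (load: 38+12=50)
Machine loads: [39, 50]
Makespan = max = 50 time units


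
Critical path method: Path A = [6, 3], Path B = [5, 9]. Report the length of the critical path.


Path A: 6 + 3 = 9
Path B: 5 + 9 = 14
Critical path = longest = max(9, 14)
= 14 (Path B)


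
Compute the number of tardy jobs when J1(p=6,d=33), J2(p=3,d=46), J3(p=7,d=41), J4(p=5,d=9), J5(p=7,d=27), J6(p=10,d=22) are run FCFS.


Completion vs due date:
  J1: C=6, d=33 → on time
  J2: C=9, d=46 → on time
  J3: C=16, d=41 → on time
  J4: C=21, d=9 → TARDY
  J5: C=28, d=27 → TARDY
  J6: C=38, d=22 → TARDY
Tardy jobs: J4, J5, J6
Count = 3


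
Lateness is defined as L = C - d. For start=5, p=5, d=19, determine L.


Completion = 5 + 5 = 10
Lateness = C - d = 10 - 19
= -9


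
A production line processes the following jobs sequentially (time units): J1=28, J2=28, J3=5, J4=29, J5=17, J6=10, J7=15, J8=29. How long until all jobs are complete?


Sequential makespan: sum all processing times
= 28 + 28 + 5 + 29 + 17 + 10 + 15 + 29
= 161 time units


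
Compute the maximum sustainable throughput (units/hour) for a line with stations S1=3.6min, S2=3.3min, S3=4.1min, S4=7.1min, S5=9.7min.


Bottleneck = longest station time
Station times: [3.6, 3.3, 4.1, 7.1, 9.7]
Max = 9.7 min
Rate = 60 / 9.7
= 6.19 units/hour (bottleneck: 9.7min)


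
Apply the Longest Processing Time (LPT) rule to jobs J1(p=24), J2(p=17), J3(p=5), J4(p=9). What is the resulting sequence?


LPT: sort by longest processing time first
  J1: p=24
  J2: p=17
  J4: p=9
  J3: p=5
Order: J1 → J2 → J4 → J3


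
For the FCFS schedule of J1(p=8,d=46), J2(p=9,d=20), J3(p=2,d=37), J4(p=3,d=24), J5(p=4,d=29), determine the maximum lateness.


Lateness per job (L = C - d):
  J1: C=8, d=46, L=-38
  J2: C=17, d=20, L=-3
  J3: C=19, d=37, L=-18
  J4: C=22, d=24, L=-2
  J5: C=26, d=29, L=-3
Lmax = max(-38, -3, -18, -2, -3)
= -2


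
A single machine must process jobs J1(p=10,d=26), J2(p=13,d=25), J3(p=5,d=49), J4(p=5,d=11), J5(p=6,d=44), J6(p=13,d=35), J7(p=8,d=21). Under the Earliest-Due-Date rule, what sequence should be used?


EDD: sort by earliest due date
  J4: d=11, p=5
  J7: d=21, p=8
  J2: d=25, p=13
  J1: d=26, p=10
  J6: d=35, p=13
  J5: d=44, p=6
  J3: d=49, p=5
Order: J4 → J7 → J2 → J1 → J6 → J5 → J3


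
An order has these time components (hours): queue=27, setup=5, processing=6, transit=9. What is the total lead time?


Lead time = queue + setup + processing + transit
= 27 + 5 + 6 + 9
= 47 hours


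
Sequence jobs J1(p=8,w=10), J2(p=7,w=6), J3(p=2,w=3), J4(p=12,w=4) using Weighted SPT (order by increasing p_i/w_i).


WSPT (Smith's rule): sort by p/w ascending
  J3: p/w = 2/3 = 0.667
  J1: p/w = 8/10 = 0.800
  J2: p/w = 7/6 = 1.167
  J4: p/w = 12/4 = 3.000
Order: J3 → J1 → J2 → J4


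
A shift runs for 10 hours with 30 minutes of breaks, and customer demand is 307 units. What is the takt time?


Available = 10×60 - 30 = 570 min
Takt time = 570 / 307
= 1.86 min/unit


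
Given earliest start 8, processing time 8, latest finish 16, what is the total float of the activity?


EF = ES + duration = 8 + 8 = 16
LS = LF - duration = 16 - 8 = 8
Total Float = LF - EF = 16 - 16
(or LS - ES = 8 - 8)
= 0


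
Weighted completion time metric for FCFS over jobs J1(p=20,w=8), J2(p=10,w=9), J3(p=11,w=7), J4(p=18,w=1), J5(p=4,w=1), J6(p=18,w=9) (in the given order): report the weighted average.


Completion times:
  J1: C=20, w×C=8×20=160
  J2: C=30, w×C=9×30=270
  J3: C=41, w×C=7×41=287
  J4: C=59, w×C=1×59=59
  J5: C=63, w×C=1×63=63
  J6: C=81, w×C=9×81=729
Sum w×C = 1568
Sum w = 35
Weighted avg = 1568/35
= 44.80


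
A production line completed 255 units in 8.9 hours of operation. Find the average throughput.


Throughput = units / time
= 255 / 8.9
= 28.7 units/hour


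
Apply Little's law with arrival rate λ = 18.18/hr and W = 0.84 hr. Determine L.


Little's law: L = λ × W
= 18.18 × 0.84
= 15.27


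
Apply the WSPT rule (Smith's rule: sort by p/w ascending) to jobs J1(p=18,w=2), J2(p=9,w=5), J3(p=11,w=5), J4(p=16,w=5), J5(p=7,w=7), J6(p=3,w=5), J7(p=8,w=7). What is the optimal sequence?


WSPT (Smith's rule): sort by p/w ascending
  J6: p/w = 3/5 = 0.600
  J5: p/w = 7/7 = 1.000
  J7: p/w = 8/7 = 1.143
  J2: p/w = 9/5 = 1.800
  J3: p/w = 11/5 = 2.200
  J4: p/w = 16/5 = 3.200
  J1: p/w = 18/2 = 9.000
Order: J6 → J5 → J7 → J2 → J3 → J4 → J1


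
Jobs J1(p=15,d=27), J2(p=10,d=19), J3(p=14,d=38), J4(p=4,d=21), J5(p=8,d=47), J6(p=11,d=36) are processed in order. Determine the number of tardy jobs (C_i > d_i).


Completion vs due date:
  J1: C=15, d=27 → on time
  J2: C=25, d=19 → TARDY
  J3: C=39, d=38 → TARDY
  J4: C=43, d=21 → TARDY
  J5: C=51, d=47 → TARDY
  J6: C=62, d=36 → TARDY
Tardy jobs: J2, J3, J4, J5, J6
Count = 5


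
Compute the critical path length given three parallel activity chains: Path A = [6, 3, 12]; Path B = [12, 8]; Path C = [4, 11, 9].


Path A: 6 + 3 + 12 = 21
Path B: 12 + 8 = 20
Path C: 4 + 11 + 9 = 24
Critical path = longest = max(21, 20, 24)
= 24 (Path C)


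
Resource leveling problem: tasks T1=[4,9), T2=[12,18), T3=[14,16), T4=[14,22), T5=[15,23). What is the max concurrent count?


Check each time point for overlaps:
  t=15: 4 tasks active (T2, T3, T4, T5)
Max concurrent = 4


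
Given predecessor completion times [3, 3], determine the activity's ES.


ES = max of all predecessor completion times
Predecessors: [3, 3]
ES = max(3, 3)
= 3


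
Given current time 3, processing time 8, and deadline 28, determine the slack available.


Slack = due - current_time - processing
= 28 - 3 - 8
= 17


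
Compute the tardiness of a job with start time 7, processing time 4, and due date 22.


Completion = start + processing = 7 + 4 = 11
Tardiness = max(0, C - d) = max(0, 11 - 22)
= max(0, -11)
= 0


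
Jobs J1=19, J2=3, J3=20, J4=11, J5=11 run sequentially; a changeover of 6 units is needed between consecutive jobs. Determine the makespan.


Makespan = Σ processing + (n-1) × setup
= (19 + 3 + 20 + 11 + 11) + (5-1)×6
= 64 + 24
= 88 time units


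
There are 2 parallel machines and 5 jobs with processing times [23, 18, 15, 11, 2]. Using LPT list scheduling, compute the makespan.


Jobs (LPT sorted): [23, 18, 15, 11, 2]
Machines: 2
  J=23 → Machine 1 (load: 0+23=23)
  J=18 → Machine 2 (load: 0+18=18)
  J=15 → Machine 2 (load: 18+15=33)
  J=11 → Machine 1 (load: 23+11=34)
  J=2 → Machine 2 (load: 33+2=35)
Machine loads: [34, 35]
Makespan = max = 35 time units


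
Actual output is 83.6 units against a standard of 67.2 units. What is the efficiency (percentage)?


Efficiency = (actual / standard) × 100
= (83.6 / 67.2) × 100
= 124.4%


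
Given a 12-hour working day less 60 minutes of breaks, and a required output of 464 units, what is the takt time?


Available = 12×60 - 60 = 660 min
Takt time = 660 / 464
= 1.42 min/unit


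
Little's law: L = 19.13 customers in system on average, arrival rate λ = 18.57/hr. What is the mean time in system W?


Little's law: L = λW → W = L / λ
= 19.13 / 18.57
= 1.03 hours


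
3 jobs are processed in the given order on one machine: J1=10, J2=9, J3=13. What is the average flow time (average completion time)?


Completion times:
  J1: completes at 10
  J2: completes at 19
  J3: completes at 32
Sum = 61
Average = 61/3
= 20.33


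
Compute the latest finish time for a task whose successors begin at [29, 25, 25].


LF = min of all successor start times
Successors start at: [29, 25, 25]
LF = min(29, 25, 25)
= 25


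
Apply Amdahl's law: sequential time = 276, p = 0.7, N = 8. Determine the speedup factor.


Amdahl's law: T_p = T × ((1-p) + p/N)
= 276 × ((1-0.7) + 0.7/8)
= 276 × (0.30 + 0.0875)
= 276 × 0.3875
= 106.95
Speedup = 276/106.95
= 2.58×


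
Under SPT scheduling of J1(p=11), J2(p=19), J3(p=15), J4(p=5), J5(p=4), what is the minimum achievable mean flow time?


SPT order: J5 → J4 → J1 → J3 → J2
Completion times:
  J5: C=4
  J4: C=9
  J1: C=20
  J3: C=35
  J2: C=54
Sum = 122, n = 5
Mean flow = 122/5
= 24.40


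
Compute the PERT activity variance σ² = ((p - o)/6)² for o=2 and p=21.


σ² = ((p - o) / 6)² = (p - o)² / 36
= (21 - 2)² / 36
= 19² / 36
= 361 / 36
= 10.0278


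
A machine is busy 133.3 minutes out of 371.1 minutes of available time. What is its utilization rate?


Utilization = busy / total × 100
= 133.3 / 371.1 × 100
= 35.9%


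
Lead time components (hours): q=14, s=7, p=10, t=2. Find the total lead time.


Lead time = queue + setup + processing + transit
= 14 + 7 + 10 + 2
= 33 hours


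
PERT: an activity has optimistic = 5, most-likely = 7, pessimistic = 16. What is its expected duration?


te = (o + 4m + p) / 6
= (5 + 4×7 + 16) / 6
= (5 + 28 + 16) / 6
= 49 / 6
= 8.17


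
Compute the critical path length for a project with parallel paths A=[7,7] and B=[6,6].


Path A: 7 + 7 = 14
Path B: 6 + 6 = 12
Critical path = longest = max(14, 12)
= 14 (Path A)


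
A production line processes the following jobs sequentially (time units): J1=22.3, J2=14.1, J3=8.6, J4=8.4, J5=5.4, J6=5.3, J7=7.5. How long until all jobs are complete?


Sequential makespan: sum all processing times
= 22.3 + 14.1 + 8.6 + 8.4 + 5.4 + 5.3 + 7.5
= 71.6 time units


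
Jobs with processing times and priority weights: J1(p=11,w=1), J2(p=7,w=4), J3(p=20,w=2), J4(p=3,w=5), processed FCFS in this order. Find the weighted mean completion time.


Completion times:
  J1: C=11, w×C=1×11=11
  J2: C=18, w×C=4×18=72
  J3: C=38, w×C=2×38=76
  J4: C=41, w×C=5×41=205
Sum w×C = 364
Sum w = 12
Weighted avg = 364/12
= 30.33


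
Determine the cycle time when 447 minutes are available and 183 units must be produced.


Cycle time = available time / demand
= 447 / 183
= 2.44 min/unit


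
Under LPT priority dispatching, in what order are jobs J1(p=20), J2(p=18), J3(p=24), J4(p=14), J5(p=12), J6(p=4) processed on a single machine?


LPT: sort by longest processing time first
  J3: p=24
  J1: p=20
  J2: p=18
  J4: p=14
  J5: p=12
  J6: p=4
Order: J3 → J1 → J2 → J4 → J5 → J6


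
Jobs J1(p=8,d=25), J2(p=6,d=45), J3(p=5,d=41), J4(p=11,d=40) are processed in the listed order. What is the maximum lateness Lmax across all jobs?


Lateness per job (L = C - d):
  J1: C=8, d=25, L=-17
  J2: C=14, d=45, L=-31
  J3: C=19, d=41, L=-22
  J4: C=30, d=40, L=-10
Lmax = max(-17, -31, -22, -10)
= -10
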